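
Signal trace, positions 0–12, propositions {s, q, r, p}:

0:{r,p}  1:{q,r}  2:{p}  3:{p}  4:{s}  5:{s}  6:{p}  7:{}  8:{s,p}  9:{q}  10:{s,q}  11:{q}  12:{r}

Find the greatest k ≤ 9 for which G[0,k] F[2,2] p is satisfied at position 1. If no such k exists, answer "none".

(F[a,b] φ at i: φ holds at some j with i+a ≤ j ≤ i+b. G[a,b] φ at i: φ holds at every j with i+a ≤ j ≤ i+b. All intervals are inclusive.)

0

F[2,2] p must hold from j=1 onward; find where it first fails.
  j=1: holds
  j=2: fails
Holds on [1,1], so largest k = 0.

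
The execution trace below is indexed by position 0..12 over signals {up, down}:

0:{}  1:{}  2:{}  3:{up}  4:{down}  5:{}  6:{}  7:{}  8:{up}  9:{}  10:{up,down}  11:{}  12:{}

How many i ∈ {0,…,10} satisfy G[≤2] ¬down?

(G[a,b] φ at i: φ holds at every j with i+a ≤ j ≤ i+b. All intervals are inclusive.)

5

Evaluate at each i in [0,10]:
  i=0: ✓ (all of [0,2])
  i=1: ✓ (all of [1,3])
  i=2: ✗ (fails at j=4)
  i=3: ✗ (fails at j=4)
  i=4: ✗ (fails at j=4)
  i=5: ✓ (all of [5,7])
  i=6: ✓ (all of [6,8])
  i=7: ✓ (all of [7,9])
  i=8: ✗ (fails at j=10)
  i=9: ✗ (fails at j=10)
  i=10: ✗ (fails at j=10)
Positions where it holds: {0, 1, 5, 6, 7} → 5.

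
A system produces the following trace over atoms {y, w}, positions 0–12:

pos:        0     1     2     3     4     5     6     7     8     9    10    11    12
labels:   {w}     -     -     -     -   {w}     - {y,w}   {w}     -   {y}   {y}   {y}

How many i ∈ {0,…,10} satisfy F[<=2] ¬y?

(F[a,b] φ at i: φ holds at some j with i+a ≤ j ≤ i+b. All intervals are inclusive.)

Evaluate at each i in [0,10]:
  i=0: ✓ (witness j=0)
  i=1: ✓ (witness j=1)
  i=2: ✓ (witness j=2)
  i=3: ✓ (witness j=3)
  i=4: ✓ (witness j=4)
  i=5: ✓ (witness j=5)
  i=6: ✓ (witness j=6)
  i=7: ✓ (witness j=8)
  i=8: ✓ (witness j=8)
  i=9: ✓ (witness j=9)
  i=10: ✗ (none in [10,12])
Positions where it holds: {0, 1, 2, 3, 4, 5, 6, 7, 8, 9} → 10.

10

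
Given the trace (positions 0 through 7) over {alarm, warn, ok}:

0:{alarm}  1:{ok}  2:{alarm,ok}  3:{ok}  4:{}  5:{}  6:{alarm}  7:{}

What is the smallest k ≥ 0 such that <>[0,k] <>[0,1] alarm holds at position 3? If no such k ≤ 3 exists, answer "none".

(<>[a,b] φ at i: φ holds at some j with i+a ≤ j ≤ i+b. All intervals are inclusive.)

Scan j = 3,4,… for <>[0,1] alarm:
  j=3: fails
  j=4: fails
  j=5: holds
First hit at j=5, so smallest k = 5-3 = 2.

2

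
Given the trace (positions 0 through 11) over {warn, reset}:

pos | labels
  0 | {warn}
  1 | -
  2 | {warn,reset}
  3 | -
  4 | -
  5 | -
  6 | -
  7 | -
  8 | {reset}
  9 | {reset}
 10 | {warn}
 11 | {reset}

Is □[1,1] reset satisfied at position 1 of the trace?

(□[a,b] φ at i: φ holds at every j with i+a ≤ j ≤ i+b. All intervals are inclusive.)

Check reset at every j in [2,2]:
  j=2: true
All positions satisfy it → formula holds.

Holds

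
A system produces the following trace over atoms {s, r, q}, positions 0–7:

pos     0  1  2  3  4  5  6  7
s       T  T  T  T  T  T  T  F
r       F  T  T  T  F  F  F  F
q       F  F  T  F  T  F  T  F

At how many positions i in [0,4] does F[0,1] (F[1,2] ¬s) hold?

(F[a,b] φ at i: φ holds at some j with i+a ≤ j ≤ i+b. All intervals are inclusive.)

1

Evaluate at each i in [0,4]:
  i=0: ✗ (none in [0,1])
  i=1: ✗ (none in [1,2])
  i=2: ✗ (none in [2,3])
  i=3: ✗ (none in [3,4])
  i=4: ✓ (witness j=5)
Positions where it holds: {4} → 1.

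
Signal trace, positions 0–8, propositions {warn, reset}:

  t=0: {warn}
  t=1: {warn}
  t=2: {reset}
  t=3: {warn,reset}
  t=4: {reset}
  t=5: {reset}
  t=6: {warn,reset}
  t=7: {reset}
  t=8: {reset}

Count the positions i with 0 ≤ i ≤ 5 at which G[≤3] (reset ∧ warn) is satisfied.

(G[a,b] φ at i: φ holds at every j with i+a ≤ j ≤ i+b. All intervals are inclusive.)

Evaluate at each i in [0,5]:
  i=0: ✗ (fails at j=0)
  i=1: ✗ (fails at j=1)
  i=2: ✗ (fails at j=2)
  i=3: ✗ (fails at j=4)
  i=4: ✗ (fails at j=4)
  i=5: ✗ (fails at j=5)
Positions where it holds: {} → 0.

0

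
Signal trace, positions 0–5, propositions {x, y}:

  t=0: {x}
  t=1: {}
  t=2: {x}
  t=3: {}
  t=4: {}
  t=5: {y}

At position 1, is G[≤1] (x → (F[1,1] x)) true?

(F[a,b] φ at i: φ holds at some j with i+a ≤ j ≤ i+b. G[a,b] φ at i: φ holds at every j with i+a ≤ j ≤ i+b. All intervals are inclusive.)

False

Check (x → (F[1,1] x)) at every j in [1,2]:
  j=1: antecedent false → ✓
  j=2: antecedent true; consequent fails (none in [3,3]) → ✗
Fails at j=2 → formula fails.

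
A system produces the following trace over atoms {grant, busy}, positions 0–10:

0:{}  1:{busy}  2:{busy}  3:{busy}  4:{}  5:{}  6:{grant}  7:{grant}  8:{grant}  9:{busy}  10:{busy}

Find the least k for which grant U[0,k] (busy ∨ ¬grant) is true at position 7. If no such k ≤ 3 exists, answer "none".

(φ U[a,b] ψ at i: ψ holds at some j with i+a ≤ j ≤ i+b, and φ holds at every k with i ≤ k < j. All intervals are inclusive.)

2

Need earliest j ≥ 7 with (busy ∨ ¬grant), and grant at every k in [7,j-1].
  j=7: rhs fails.
  j=8: rhs fails.
  j=9: rhs holds; lhs holds on [7,8]. k = 2.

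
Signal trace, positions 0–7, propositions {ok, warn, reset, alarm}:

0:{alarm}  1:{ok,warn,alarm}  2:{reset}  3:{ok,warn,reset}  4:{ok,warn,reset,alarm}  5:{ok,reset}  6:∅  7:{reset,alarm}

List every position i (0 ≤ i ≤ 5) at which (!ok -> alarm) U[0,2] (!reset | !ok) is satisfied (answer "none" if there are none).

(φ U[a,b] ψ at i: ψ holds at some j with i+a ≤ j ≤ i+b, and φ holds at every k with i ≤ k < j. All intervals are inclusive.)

0, 1, 2, 4, 5

Evaluate at each i in [0,5]:
  i=0: ✓ (rhs at j=0)
  i=1: ✓ (rhs at j=1)
  i=2: ✓ (rhs at j=2)
  i=3: ✗ (no rhs in [3,5])
  i=4: ✓ (rhs at j=6; lhs holds on [4,5])
  i=5: ✓ (rhs at j=6; lhs holds on [5,5])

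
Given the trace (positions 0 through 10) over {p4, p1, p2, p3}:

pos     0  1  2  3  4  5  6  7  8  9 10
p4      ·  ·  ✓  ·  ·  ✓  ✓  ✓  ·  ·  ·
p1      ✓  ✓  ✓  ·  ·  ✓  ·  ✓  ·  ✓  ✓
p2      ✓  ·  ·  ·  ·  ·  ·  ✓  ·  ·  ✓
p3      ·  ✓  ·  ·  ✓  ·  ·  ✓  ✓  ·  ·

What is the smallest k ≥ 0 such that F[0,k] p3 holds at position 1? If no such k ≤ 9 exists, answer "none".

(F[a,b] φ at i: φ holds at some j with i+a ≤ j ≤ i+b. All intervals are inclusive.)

Scan j = 1,2,… for p3:
  j=1: holds
First hit at j=1, so smallest k = 1-1 = 0.

0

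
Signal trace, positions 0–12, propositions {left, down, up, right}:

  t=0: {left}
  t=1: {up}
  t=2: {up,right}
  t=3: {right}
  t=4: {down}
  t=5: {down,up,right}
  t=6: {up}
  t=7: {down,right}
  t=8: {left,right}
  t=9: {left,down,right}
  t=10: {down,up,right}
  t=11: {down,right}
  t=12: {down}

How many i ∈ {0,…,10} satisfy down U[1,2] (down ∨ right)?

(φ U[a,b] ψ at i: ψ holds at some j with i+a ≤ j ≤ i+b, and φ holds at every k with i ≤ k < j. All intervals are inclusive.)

Evaluate at each i in [0,10]:
  i=0: ✗ (lhs fails at k=0 before rhs at j=2)
  i=1: ✗ (lhs fails at k=1 before rhs at j=2)
  i=2: ✗ (lhs fails at k=2 before rhs at j=3)
  i=3: ✗ (lhs fails at k=3 before rhs at j=4)
  i=4: ✓ (rhs at j=5; lhs holds on [4,4])
  i=5: ✗ (lhs fails at k=6 before rhs at j=7)
  i=6: ✗ (lhs fails at k=6 before rhs at j=7)
  i=7: ✓ (rhs at j=8; lhs holds on [7,7])
  i=8: ✗ (lhs fails at k=8 before rhs at j=9)
  i=9: ✓ (rhs at j=10; lhs holds on [9,9])
  i=10: ✓ (rhs at j=11; lhs holds on [10,10])
Positions where it holds: {4, 7, 9, 10} → 4.

4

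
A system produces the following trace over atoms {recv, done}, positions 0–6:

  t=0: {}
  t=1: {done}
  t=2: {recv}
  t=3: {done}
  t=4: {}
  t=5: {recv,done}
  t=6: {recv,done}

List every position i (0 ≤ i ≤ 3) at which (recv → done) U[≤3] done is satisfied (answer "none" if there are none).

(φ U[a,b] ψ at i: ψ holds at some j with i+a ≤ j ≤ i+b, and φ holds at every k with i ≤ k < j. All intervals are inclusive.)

Evaluate at each i in [0,3]:
  i=0: ✓ (rhs at j=1; lhs holds on [0,0])
  i=1: ✓ (rhs at j=1)
  i=2: ✗ (lhs fails at k=2 before rhs at j=3)
  i=3: ✓ (rhs at j=3)

0, 1, 3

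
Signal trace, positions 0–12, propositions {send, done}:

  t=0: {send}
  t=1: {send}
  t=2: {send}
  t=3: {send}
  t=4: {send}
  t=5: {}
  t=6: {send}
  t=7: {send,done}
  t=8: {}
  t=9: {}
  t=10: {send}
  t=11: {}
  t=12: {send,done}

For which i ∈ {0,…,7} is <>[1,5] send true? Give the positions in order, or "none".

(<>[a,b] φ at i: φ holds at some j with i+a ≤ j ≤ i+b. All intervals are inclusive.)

Evaluate at each i in [0,7]:
  i=0: ✓ (witness j=1)
  i=1: ✓ (witness j=2)
  i=2: ✓ (witness j=3)
  i=3: ✓ (witness j=4)
  i=4: ✓ (witness j=6)
  i=5: ✓ (witness j=6)
  i=6: ✓ (witness j=7)
  i=7: ✓ (witness j=10)

0, 1, 2, 3, 4, 5, 6, 7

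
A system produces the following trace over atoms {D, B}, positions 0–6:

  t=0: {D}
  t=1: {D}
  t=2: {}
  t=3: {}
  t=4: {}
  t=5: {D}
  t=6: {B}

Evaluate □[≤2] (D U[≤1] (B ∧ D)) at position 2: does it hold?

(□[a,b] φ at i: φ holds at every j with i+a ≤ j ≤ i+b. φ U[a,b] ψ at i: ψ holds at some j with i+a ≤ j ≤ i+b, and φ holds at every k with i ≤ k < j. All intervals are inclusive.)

False

Check (D U[≤1] (B ∧ D)) at every j in [2,4]:
  j=2: fails
  j=3: fails
  j=4: fails
Fails at j=2 → formula fails.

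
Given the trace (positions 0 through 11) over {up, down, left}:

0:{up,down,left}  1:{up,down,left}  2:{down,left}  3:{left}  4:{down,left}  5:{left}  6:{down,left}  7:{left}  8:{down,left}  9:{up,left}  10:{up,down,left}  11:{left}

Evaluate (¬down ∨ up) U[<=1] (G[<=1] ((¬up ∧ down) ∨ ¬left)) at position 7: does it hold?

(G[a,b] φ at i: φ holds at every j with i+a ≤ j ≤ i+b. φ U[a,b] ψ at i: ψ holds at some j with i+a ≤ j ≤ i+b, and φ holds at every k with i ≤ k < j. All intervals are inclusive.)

Does not hold

Need some j in [7,8] with G[<=1] ((¬up ∧ down) ∨ ¬left), and (¬down ∨ up) at every k in [7,j-1].
  j=7: G[<=1] ((¬up ∧ down) ∨ ¬left) — fails at 7.
  j=8: G[<=1] ((¬up ∧ down) ∨ ¬left) — fails at 9.
No j in the window works → until fails.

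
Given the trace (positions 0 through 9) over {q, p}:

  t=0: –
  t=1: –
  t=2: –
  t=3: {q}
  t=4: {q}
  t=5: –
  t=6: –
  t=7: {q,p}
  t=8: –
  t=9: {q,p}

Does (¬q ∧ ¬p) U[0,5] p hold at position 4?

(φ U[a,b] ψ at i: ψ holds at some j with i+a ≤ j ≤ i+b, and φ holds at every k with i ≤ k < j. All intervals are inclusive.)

Need some j in [4,9] with p, and (¬q ∧ ¬p) at every k in [4,j-1].
  j=4: p false.
  j=5: p false.
  j=6: p false.
  j=7: p holds, but (¬q ∧ ¬p) fails at k=4 → not this j.
  j=8: p false.
  j=9: p holds, but (¬q ∧ ¬p) fails at k=4 → not this j.
No j in the window works → until fails.

False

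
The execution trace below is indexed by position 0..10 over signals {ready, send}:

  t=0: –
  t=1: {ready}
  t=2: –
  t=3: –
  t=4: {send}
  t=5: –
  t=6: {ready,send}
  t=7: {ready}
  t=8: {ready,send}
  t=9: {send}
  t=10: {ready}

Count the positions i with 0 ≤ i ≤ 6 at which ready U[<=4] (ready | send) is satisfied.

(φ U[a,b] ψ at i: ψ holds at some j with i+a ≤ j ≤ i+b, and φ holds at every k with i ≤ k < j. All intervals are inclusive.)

3

Evaluate at each i in [0,6]:
  i=0: ✗ (lhs fails at k=0 before rhs at j=1)
  i=1: ✓ (rhs at j=1)
  i=2: ✗ (lhs fails at k=2 before rhs at j=4)
  i=3: ✗ (lhs fails at k=3 before rhs at j=4)
  i=4: ✓ (rhs at j=4)
  i=5: ✗ (lhs fails at k=5 before rhs at j=6)
  i=6: ✓ (rhs at j=6)
Positions where it holds: {1, 4, 6} → 3.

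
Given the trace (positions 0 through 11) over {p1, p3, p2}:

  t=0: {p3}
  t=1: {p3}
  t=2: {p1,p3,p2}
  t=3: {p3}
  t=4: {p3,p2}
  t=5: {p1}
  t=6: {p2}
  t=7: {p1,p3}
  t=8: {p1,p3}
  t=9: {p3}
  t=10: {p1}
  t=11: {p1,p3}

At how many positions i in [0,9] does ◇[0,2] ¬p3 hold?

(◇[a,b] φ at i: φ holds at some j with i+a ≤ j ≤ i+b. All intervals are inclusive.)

6

Evaluate at each i in [0,9]:
  i=0: ✗ (none in [0,2])
  i=1: ✗ (none in [1,3])
  i=2: ✗ (none in [2,4])
  i=3: ✓ (witness j=5)
  i=4: ✓ (witness j=5)
  i=5: ✓ (witness j=5)
  i=6: ✓ (witness j=6)
  i=7: ✗ (none in [7,9])
  i=8: ✓ (witness j=10)
  i=9: ✓ (witness j=10)
Positions where it holds: {3, 4, 5, 6, 8, 9} → 6.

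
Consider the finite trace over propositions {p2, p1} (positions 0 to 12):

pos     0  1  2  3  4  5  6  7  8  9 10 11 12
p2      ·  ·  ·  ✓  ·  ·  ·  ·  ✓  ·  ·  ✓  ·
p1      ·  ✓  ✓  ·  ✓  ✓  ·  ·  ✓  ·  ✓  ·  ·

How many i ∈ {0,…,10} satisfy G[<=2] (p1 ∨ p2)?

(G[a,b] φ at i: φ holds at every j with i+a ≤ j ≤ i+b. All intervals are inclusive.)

Evaluate at each i in [0,10]:
  i=0: ✗ (fails at j=0)
  i=1: ✓ (all of [1,3])
  i=2: ✓ (all of [2,4])
  i=3: ✓ (all of [3,5])
  i=4: ✗ (fails at j=6)
  i=5: ✗ (fails at j=6)
  i=6: ✗ (fails at j=6)
  i=7: ✗ (fails at j=7)
  i=8: ✗ (fails at j=9)
  i=9: ✗ (fails at j=9)
  i=10: ✗ (fails at j=12)
Positions where it holds: {1, 2, 3} → 3.

3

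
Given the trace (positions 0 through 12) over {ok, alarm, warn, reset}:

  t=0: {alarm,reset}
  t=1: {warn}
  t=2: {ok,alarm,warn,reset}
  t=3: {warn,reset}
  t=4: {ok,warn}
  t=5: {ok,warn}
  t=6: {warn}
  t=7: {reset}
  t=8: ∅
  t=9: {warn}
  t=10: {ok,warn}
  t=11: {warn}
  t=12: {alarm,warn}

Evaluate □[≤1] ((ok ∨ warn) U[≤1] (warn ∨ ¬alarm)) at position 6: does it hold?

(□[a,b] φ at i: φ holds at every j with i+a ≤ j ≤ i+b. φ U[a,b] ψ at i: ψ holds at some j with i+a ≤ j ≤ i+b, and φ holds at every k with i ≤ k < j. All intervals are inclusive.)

Check ((ok ∨ warn) U[≤1] (warn ∨ ¬alarm)) at every j in [6,7]:
  j=6: holds
  j=7: holds
All positions satisfy it → formula holds.

Yes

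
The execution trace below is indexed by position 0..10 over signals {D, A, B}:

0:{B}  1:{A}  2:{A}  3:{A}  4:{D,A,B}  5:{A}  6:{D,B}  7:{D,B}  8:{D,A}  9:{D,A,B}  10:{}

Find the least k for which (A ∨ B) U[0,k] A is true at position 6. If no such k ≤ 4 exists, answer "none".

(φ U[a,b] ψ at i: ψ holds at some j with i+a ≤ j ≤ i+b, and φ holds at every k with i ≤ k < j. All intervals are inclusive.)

Need earliest j ≥ 6 with A, and (A ∨ B) at every k in [6,j-1].
  j=6: rhs fails.
  j=7: rhs fails.
  j=8: rhs holds; lhs holds on [6,7]. k = 2.

2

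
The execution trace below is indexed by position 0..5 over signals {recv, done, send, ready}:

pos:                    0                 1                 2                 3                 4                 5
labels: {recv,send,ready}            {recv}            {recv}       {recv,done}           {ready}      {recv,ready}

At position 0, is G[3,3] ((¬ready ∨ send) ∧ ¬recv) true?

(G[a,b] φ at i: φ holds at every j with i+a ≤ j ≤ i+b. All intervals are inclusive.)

No

Check ((¬ready ∨ send) ∧ ¬recv) at every j in [3,3]:
  j=3: false
Fails at j=3 → formula fails.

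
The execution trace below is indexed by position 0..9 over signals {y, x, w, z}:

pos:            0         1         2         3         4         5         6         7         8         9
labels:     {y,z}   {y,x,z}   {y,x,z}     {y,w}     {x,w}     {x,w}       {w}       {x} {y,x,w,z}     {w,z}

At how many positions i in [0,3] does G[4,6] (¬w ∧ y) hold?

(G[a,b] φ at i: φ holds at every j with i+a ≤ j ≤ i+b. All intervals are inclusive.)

Evaluate at each i in [0,3]:
  i=0: ✗ (fails at j=4)
  i=1: ✗ (fails at j=5)
  i=2: ✗ (fails at j=6)
  i=3: ✗ (fails at j=7)
Positions where it holds: {} → 0.

0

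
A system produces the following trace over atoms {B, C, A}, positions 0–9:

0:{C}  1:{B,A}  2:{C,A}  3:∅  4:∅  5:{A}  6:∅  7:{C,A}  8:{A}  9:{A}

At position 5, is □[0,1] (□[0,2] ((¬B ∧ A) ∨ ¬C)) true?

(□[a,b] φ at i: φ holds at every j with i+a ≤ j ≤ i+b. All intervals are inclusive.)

Holds

Check □[0,2] ((¬B ∧ A) ∨ ¬C) at every j in [5,6]:
  j=5: holds on [5,7]
  j=6: holds on [6,8]
All positions satisfy it → formula holds.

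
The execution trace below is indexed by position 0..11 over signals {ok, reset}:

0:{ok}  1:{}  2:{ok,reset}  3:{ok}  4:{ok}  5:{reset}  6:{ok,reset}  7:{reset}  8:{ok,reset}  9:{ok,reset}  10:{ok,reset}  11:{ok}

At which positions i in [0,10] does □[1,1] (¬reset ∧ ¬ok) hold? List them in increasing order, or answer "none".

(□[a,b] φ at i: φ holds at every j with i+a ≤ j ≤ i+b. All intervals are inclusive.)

0

Evaluate at each i in [0,10]:
  i=0: ✓ (all of [1,1])
  i=1: ✗ (fails at j=2)
  i=2: ✗ (fails at j=3)
  i=3: ✗ (fails at j=4)
  i=4: ✗ (fails at j=5)
  i=5: ✗ (fails at j=6)
  i=6: ✗ (fails at j=7)
  i=7: ✗ (fails at j=8)
  i=8: ✗ (fails at j=9)
  i=9: ✗ (fails at j=10)
  i=10: ✗ (fails at j=11)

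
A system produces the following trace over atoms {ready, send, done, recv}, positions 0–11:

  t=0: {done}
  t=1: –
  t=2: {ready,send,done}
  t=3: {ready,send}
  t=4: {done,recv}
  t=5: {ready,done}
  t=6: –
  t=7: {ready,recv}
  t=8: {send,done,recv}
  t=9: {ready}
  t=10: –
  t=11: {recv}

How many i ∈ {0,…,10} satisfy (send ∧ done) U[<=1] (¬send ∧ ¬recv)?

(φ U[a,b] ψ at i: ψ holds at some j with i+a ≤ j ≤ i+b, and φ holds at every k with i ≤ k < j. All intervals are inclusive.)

Evaluate at each i in [0,10]:
  i=0: ✓ (rhs at j=0)
  i=1: ✓ (rhs at j=1)
  i=2: ✗ (no rhs in [2,3])
  i=3: ✗ (no rhs in [3,4])
  i=4: ✗ (lhs fails at k=4 before rhs at j=5)
  i=5: ✓ (rhs at j=5)
  i=6: ✓ (rhs at j=6)
  i=7: ✗ (no rhs in [7,8])
  i=8: ✓ (rhs at j=9; lhs holds on [8,8])
  i=9: ✓ (rhs at j=9)
  i=10: ✓ (rhs at j=10)
Positions where it holds: {0, 1, 5, 6, 8, 9, 10} → 7.

7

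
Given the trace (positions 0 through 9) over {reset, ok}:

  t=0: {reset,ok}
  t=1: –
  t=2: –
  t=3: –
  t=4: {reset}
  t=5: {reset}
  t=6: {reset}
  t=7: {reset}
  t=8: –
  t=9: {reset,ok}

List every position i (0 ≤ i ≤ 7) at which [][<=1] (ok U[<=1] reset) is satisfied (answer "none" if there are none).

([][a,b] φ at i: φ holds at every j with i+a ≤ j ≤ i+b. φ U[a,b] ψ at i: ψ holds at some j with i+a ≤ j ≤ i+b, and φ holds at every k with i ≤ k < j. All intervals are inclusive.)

Evaluate at each i in [0,7]:
  i=0: ✗ (fails at j=1)
  i=1: ✗ (fails at j=1)
  i=2: ✗ (fails at j=2)
  i=3: ✗ (fails at j=3)
  i=4: ✓ (all of [4,5])
  i=5: ✓ (all of [5,6])
  i=6: ✓ (all of [6,7])
  i=7: ✗ (fails at j=8)

4, 5, 6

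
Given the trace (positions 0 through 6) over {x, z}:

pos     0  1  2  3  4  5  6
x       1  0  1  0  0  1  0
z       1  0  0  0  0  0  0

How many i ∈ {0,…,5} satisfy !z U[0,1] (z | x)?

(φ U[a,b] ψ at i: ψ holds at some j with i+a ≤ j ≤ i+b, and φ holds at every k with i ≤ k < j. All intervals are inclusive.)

Evaluate at each i in [0,5]:
  i=0: ✓ (rhs at j=0)
  i=1: ✓ (rhs at j=2; lhs holds on [1,1])
  i=2: ✓ (rhs at j=2)
  i=3: ✗ (no rhs in [3,4])
  i=4: ✓ (rhs at j=5; lhs holds on [4,4])
  i=5: ✓ (rhs at j=5)
Positions where it holds: {0, 1, 2, 4, 5} → 5.

5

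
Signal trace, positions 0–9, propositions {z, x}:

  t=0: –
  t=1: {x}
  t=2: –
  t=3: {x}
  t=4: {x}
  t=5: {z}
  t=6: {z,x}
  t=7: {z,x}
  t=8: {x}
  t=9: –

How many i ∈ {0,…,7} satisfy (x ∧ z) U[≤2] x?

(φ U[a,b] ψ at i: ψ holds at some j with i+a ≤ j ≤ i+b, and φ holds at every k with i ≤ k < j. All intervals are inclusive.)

5

Evaluate at each i in [0,7]:
  i=0: ✗ (lhs fails at k=0 before rhs at j=1)
  i=1: ✓ (rhs at j=1)
  i=2: ✗ (lhs fails at k=2 before rhs at j=3)
  i=3: ✓ (rhs at j=3)
  i=4: ✓ (rhs at j=4)
  i=5: ✗ (lhs fails at k=5 before rhs at j=6)
  i=6: ✓ (rhs at j=6)
  i=7: ✓ (rhs at j=7)
Positions where it holds: {1, 3, 4, 6, 7} → 5.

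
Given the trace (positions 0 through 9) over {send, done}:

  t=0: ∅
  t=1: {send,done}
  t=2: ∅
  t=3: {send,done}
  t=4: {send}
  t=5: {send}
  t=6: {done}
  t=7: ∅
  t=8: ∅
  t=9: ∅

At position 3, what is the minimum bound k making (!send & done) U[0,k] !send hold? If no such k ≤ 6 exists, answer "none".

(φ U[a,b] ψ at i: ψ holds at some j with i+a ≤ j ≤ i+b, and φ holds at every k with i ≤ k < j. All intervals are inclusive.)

none

Need earliest j ≥ 3 with !send, and (!send & done) at every k in [3,j-1].
  j=3: rhs fails.
  j=4: rhs fails.
  j=5: rhs fails.
  j=6: rhs holds but lhs fails at k=3.
  j=7: rhs holds but lhs fails at k=3.
  j=8: rhs holds but lhs fails at k=3.
  j=9: rhs holds but lhs fails at k=3.
No witness within the range → none.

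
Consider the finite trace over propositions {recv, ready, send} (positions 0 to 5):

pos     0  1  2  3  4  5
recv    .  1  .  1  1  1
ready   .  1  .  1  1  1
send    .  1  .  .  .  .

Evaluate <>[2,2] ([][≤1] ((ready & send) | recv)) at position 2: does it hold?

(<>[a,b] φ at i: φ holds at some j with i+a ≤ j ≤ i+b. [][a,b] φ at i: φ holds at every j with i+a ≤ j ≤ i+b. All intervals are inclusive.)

Check [][≤1] ((ready & send) | recv) at each j in [4,4]:
  j=4: holds on [4,5]
Found at j=4 → formula holds.

True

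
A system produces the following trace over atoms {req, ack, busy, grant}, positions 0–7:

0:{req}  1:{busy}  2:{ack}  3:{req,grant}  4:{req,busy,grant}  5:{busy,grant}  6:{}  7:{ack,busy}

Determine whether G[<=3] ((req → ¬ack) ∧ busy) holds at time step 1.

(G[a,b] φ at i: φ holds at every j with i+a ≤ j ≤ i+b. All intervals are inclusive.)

Does not hold

Check ((req → ¬ack) ∧ busy) at every j in [1,4]:
  j=1: true
  j=2: false
  j=3: false
  j=4: true
Fails at j=2 → formula fails.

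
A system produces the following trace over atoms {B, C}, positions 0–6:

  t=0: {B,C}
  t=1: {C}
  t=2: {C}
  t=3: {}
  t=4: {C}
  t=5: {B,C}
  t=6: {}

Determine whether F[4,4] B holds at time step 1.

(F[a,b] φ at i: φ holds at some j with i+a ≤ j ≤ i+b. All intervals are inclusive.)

Holds

Check B at each j in [5,5]:
  j=5: true
Found at j=5 → formula holds.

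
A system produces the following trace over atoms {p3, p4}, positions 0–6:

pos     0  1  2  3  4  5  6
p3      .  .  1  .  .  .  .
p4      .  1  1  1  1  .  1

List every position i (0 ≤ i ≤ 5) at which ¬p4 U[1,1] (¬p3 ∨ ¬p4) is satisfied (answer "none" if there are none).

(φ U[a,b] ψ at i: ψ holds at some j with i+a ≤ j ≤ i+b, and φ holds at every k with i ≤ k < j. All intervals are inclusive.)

0, 5

Evaluate at each i in [0,5]:
  i=0: ✓ (rhs at j=1; lhs holds on [0,0])
  i=1: ✗ (no rhs in [2,2])
  i=2: ✗ (lhs fails at k=2 before rhs at j=3)
  i=3: ✗ (lhs fails at k=3 before rhs at j=4)
  i=4: ✗ (lhs fails at k=4 before rhs at j=5)
  i=5: ✓ (rhs at j=6; lhs holds on [5,5])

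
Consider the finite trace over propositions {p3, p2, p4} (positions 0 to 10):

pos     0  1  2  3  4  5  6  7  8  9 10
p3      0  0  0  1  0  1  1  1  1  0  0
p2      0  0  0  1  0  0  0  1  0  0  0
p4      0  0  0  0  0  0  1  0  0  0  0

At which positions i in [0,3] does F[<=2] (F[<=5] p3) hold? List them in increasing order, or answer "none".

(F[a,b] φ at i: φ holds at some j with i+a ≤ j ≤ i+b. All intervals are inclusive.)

Evaluate at each i in [0,3]:
  i=0: ✓ (witness j=0)
  i=1: ✓ (witness j=1)
  i=2: ✓ (witness j=2)
  i=3: ✓ (witness j=3)

0, 1, 2, 3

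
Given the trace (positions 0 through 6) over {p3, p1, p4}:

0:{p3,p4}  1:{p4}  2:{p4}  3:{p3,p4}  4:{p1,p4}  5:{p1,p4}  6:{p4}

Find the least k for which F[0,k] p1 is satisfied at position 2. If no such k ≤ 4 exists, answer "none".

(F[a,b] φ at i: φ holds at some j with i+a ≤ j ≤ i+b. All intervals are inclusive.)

Scan j = 2,3,… for p1:
  j=2: fails
  j=3: fails
  j=4: holds
First hit at j=4, so smallest k = 4-2 = 2.

2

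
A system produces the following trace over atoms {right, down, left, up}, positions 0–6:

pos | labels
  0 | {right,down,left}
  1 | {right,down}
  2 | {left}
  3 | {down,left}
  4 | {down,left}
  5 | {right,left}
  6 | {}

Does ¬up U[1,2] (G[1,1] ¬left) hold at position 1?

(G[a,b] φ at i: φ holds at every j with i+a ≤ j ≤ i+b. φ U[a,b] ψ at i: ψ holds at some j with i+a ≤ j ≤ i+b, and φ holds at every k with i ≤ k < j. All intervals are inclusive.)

Does not hold

Need some j in [2,3] with G[1,1] ¬left, and ¬up at every k in [1,j-1].
  j=2: G[1,1] ¬left — fails at 3.
  j=3: G[1,1] ¬left — fails at 4.
No j in the window works → until fails.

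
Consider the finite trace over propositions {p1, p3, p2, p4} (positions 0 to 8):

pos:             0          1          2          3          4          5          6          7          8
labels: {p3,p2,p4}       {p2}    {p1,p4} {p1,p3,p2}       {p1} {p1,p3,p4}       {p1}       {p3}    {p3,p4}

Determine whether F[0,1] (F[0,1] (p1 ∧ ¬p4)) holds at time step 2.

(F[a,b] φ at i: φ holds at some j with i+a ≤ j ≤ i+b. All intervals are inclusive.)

Holds

Check F[0,1] (p1 ∧ ¬p4) at each j in [2,3]:
  j=2: holds (witness at 3)
  j=3: holds (witness at 3)
Found at j=2 → formula holds.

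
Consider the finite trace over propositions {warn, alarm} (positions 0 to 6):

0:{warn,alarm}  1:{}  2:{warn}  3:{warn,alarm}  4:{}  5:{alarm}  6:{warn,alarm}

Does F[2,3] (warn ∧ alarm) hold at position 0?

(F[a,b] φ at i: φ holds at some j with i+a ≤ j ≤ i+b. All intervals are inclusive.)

Check (warn ∧ alarm) at each j in [2,3]:
  j=2: false
  j=3: true
Found at j=3 → formula holds.

Holds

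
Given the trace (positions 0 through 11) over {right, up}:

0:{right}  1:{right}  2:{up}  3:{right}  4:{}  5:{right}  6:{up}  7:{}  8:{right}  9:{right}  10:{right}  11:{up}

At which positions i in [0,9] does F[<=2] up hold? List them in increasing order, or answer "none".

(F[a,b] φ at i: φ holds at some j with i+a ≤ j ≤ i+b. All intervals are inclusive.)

Evaluate at each i in [0,9]:
  i=0: ✓ (witness j=2)
  i=1: ✓ (witness j=2)
  i=2: ✓ (witness j=2)
  i=3: ✗ (none in [3,5])
  i=4: ✓ (witness j=6)
  i=5: ✓ (witness j=6)
  i=6: ✓ (witness j=6)
  i=7: ✗ (none in [7,9])
  i=8: ✗ (none in [8,10])
  i=9: ✓ (witness j=11)

0, 1, 2, 4, 5, 6, 9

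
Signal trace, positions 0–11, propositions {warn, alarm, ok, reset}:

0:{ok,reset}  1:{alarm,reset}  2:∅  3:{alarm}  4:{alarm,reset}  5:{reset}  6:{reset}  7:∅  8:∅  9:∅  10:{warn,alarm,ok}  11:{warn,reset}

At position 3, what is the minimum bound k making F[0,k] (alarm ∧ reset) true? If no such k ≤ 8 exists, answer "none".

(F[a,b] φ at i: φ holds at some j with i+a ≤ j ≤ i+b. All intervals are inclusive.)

1

Scan j = 3,4,… for (alarm ∧ reset):
  j=3: fails
  j=4: holds
First hit at j=4, so smallest k = 4-3 = 1.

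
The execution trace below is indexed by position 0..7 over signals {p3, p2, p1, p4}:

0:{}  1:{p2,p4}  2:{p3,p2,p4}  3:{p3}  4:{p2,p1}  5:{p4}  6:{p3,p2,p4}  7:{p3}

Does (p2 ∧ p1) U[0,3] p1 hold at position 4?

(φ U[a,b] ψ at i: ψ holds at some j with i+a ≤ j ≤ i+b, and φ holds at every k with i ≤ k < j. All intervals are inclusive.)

Holds

Need some j in [4,7] with p1, and (p2 ∧ p1) at every k in [4,j-1].
  j=4: p1 holds; no prefix to check → satisfied.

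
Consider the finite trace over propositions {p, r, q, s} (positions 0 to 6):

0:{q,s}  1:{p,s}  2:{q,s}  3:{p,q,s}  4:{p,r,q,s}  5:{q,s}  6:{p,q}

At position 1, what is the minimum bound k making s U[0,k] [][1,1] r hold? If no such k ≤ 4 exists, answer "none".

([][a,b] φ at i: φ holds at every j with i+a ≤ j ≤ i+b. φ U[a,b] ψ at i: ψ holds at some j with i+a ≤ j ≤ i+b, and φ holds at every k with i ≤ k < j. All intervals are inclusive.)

2

Need earliest j ≥ 1 with [][1,1] r, and s at every k in [1,j-1].
  j=1: rhs fails.
  j=2: rhs fails.
  j=3: rhs holds; lhs holds on [1,2]. k = 2.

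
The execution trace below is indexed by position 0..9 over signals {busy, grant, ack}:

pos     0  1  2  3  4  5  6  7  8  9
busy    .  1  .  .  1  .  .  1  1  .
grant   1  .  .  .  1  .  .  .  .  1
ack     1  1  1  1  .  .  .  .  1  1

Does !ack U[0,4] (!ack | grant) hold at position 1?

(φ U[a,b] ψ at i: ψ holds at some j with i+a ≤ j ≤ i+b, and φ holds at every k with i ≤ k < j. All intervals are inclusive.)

No

Need some j in [1,5] with (!ack | grant), and !ack at every k in [1,j-1].
  j=1: (!ack | grant) false.
  j=2: (!ack | grant) false.
  j=3: (!ack | grant) false.
  j=4: (!ack | grant) holds, but !ack fails at k=1 → not this j.
  j=5: (!ack | grant) holds, but !ack fails at k=1 → not this j.
No j in the window works → until fails.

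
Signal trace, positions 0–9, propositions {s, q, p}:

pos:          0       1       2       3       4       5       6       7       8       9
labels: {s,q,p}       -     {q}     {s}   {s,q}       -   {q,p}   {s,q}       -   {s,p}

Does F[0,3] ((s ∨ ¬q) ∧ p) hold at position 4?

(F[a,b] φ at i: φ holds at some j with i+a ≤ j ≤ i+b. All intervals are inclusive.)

No

Check ((s ∨ ¬q) ∧ p) at each j in [4,7]:
  j=4: false
  j=5: false
  j=6: false
  j=7: false
No position in the window satisfies it → formula fails.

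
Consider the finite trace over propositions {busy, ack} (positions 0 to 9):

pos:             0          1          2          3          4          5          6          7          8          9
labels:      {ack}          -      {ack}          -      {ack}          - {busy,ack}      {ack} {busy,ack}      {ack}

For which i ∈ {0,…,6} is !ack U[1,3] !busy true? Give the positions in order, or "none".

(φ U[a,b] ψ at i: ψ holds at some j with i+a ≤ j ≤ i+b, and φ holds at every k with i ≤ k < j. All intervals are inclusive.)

Evaluate at each i in [0,6]:
  i=0: ✗ (lhs fails at k=0 before rhs at j=1)
  i=1: ✓ (rhs at j=2; lhs holds on [1,1])
  i=2: ✗ (lhs fails at k=2 before rhs at j=3)
  i=3: ✓ (rhs at j=4; lhs holds on [3,3])
  i=4: ✗ (lhs fails at k=4 before rhs at j=5)
  i=5: ✗ (lhs fails at k=6 before rhs at j=7)
  i=6: ✗ (lhs fails at k=6 before rhs at j=7)

1, 3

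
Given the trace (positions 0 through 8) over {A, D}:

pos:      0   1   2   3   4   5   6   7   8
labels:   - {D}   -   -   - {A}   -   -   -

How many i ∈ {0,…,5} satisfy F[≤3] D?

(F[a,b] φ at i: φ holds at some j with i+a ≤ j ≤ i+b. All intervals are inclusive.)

2

Evaluate at each i in [0,5]:
  i=0: ✓ (witness j=1)
  i=1: ✓ (witness j=1)
  i=2: ✗ (none in [2,5])
  i=3: ✗ (none in [3,6])
  i=4: ✗ (none in [4,7])
  i=5: ✗ (none in [5,8])
Positions where it holds: {0, 1} → 2.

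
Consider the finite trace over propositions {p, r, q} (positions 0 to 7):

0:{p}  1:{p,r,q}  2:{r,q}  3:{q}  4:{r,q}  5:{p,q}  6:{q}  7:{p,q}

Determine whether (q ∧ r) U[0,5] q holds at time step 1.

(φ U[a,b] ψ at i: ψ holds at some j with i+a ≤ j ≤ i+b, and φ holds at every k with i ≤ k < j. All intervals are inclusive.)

Yes

Need some j in [1,6] with q, and (q ∧ r) at every k in [1,j-1].
  j=1: q holds; no prefix to check → satisfied.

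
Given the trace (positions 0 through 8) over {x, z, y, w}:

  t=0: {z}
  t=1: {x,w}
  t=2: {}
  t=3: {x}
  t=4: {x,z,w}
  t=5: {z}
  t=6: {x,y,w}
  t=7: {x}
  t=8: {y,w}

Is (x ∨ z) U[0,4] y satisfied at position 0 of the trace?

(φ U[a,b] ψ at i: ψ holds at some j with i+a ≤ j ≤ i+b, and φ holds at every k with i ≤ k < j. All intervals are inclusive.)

Need some j in [0,4] with y, and (x ∨ z) at every k in [0,j-1].
  j=0: y false.
  j=1: y false.
  j=2: y false.
  j=3: y false.
  j=4: y false.
No j in the window works → until fails.

Does not hold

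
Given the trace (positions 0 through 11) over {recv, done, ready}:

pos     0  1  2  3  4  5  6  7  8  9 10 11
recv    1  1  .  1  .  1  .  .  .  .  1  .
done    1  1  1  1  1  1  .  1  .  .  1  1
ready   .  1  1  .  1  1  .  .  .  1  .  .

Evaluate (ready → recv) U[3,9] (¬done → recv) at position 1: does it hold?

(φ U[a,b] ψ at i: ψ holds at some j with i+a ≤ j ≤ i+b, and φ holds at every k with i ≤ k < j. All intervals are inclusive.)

No

Need some j in [4,10] with (¬done → recv), and (ready → recv) at every k in [1,j-1].
  j=4: (¬done → recv) holds, but (ready → recv) fails at k=2 → not this j.
  j=5: (¬done → recv) holds, but (ready → recv) fails at k=2 → not this j.
  j=6: (¬done → recv) false.
  j=7: (¬done → recv) holds, but (ready → recv) fails at k=2 → not this j.
  j=8: (¬done → recv) false.
  j=9: (¬done → recv) false.
  j=10: (¬done → recv) holds, but (ready → recv) fails at k=2 → not this j.
No j in the window works → until fails.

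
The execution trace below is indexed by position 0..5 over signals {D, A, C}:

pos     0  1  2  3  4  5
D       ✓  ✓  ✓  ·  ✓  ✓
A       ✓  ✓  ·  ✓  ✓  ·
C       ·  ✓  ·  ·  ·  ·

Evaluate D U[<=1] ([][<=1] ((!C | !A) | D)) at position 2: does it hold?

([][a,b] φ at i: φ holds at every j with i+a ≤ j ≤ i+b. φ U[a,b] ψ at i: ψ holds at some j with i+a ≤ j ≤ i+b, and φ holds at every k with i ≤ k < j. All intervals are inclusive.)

Need some j in [2,3] with [][<=1] ((!C | !A) | D), and D at every k in [2,j-1].
  j=2: [][<=1] ((!C | !A) | D) holds; no prefix to check → satisfied.

Yes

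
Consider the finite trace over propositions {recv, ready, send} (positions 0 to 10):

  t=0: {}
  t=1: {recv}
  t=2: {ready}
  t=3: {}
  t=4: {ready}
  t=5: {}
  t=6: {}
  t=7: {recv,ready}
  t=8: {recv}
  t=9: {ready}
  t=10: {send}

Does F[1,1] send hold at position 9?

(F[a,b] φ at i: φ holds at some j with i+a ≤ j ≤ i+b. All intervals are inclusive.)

True

Check send at each j in [10,10]:
  j=10: true
Found at j=10 → formula holds.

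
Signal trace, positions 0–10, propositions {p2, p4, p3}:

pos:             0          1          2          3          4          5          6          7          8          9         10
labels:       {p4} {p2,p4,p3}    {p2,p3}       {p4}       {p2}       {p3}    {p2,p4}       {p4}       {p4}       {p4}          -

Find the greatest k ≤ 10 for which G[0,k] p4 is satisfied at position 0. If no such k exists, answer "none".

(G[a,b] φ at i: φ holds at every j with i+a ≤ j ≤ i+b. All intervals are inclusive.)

1

p4 must hold from j=0 onward; find where it first fails.
  j=0: holds
  j=1: holds
  j=2: fails
Holds on [0,1], so largest k = 1.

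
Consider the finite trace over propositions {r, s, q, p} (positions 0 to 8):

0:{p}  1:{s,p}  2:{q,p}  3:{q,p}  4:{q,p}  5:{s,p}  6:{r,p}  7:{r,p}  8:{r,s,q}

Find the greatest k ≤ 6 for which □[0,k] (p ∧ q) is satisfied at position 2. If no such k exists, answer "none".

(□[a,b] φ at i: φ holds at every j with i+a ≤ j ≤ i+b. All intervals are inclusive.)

2

(p ∧ q) must hold from j=2 onward; find where it first fails.
  j=2: holds
  j=3: holds
  j=4: holds
  j=5: fails
Holds on [2,4], so largest k = 2.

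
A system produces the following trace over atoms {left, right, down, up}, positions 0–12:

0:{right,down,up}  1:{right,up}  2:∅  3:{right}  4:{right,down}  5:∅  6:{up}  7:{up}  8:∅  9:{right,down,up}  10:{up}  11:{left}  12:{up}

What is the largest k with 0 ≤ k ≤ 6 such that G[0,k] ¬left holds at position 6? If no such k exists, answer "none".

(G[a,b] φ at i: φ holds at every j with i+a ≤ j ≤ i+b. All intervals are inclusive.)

¬left must hold from j=6 onward; find where it first fails.
  j=6: holds
  j=7: holds
  j=8: holds
  j=9: holds
  j=10: holds
  j=11: fails
Holds on [6,10], so largest k = 4.

4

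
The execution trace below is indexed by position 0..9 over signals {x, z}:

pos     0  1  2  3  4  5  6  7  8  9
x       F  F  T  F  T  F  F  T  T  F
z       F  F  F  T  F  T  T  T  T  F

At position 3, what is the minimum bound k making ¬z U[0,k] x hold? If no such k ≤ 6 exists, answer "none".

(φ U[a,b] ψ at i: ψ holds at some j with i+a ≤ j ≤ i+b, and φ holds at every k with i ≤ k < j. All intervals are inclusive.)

Need earliest j ≥ 3 with x, and ¬z at every k in [3,j-1].
  j=3: rhs fails.
  j=4: rhs holds but lhs fails at k=3.
  j=5: rhs fails.
  j=6: rhs fails.
  j=7: rhs holds but lhs fails at k=3.
  j=8: rhs holds but lhs fails at k=3.
  j=9: rhs fails.
No witness within the range → none.

none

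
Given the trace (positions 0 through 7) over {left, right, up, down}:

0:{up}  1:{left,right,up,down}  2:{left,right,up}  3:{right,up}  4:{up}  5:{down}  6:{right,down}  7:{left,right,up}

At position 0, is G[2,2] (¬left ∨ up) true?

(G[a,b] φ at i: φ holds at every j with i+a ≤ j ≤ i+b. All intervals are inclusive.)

Holds

Check (¬left ∨ up) at every j in [2,2]:
  j=2: true
All positions satisfy it → formula holds.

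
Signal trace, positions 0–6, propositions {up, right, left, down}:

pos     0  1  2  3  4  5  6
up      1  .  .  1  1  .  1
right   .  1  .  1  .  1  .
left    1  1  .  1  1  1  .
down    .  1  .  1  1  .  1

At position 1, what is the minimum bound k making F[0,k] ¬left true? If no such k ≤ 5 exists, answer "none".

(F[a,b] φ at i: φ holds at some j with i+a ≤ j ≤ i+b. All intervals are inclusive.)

Scan j = 1,2,… for ¬left:
  j=1: fails
  j=2: holds
First hit at j=2, so smallest k = 2-1 = 1.

1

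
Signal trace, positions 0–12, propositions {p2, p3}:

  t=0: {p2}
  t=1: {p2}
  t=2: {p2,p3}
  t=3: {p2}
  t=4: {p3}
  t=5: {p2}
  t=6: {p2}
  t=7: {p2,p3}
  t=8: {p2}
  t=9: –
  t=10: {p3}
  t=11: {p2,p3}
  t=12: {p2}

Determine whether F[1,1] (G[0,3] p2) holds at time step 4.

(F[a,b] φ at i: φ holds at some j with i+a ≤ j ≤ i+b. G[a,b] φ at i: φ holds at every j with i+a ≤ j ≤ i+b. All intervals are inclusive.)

Holds

Check G[0,3] p2 at each j in [5,5]:
  j=5: holds on [5,8]
Found at j=5 → formula holds.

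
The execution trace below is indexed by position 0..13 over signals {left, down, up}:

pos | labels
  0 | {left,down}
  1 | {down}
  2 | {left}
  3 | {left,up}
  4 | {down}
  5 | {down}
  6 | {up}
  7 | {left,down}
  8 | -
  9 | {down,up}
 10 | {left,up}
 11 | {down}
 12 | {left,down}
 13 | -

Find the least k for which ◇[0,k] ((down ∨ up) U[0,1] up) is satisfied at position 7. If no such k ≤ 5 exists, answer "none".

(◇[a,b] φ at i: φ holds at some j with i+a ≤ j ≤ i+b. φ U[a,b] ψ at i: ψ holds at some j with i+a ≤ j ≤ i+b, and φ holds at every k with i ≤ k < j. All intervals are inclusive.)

2

Scan j = 7,8,… for ((down ∨ up) U[0,1] up):
  j=7: fails
  j=8: fails
  j=9: holds
First hit at j=9, so smallest k = 9-7 = 2.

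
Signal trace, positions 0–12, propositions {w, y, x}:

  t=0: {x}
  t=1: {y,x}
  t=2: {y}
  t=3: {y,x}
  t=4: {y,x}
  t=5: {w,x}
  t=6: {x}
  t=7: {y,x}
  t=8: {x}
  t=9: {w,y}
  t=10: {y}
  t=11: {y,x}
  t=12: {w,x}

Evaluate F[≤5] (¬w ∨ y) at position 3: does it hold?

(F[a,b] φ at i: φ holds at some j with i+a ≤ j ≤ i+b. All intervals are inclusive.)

Check (¬w ∨ y) at each j in [3,8]:
  j=3: true
  j=4: true
  j=5: false
  j=6: true
  j=7: true
  j=8: true
Found at j=3 → formula holds.

True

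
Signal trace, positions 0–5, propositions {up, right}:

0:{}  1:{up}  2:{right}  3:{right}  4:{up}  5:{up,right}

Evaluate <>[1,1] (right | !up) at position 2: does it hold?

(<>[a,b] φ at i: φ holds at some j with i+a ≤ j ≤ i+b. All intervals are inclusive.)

True

Check (right | !up) at each j in [3,3]:
  j=3: true
Found at j=3 → formula holds.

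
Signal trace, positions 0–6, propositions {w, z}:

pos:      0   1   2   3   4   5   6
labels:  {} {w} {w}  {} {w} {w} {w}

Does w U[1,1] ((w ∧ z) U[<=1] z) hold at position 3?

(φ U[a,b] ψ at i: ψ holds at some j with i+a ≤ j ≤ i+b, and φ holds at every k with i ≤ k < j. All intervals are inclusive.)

No

Need some j in [4,4] with ((w ∧ z) U[<=1] z), and w at every k in [3,j-1].
  j=4: ((w ∧ z) U[<=1] z) — fails.
No j in the window works → until fails.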